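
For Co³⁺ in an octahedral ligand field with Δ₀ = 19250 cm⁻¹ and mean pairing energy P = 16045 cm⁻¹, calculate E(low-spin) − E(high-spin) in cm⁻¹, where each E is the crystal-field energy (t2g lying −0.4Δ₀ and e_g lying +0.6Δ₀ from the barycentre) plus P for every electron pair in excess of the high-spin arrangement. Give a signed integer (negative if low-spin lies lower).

-6410

Co³⁺: group 9, so d-count = 9 − 3 = 6.
High-spin d⁶ fills as t2g^4 e_g^2 with CFSE 4(−0.4) + 2(+0.6) = -0.4Δ₀ = -7700 cm⁻¹.
Low-spin: t2g^6 e_g^0, orbital CFSE = -2.4Δ₀ = -46200 cm⁻¹; plus 2 excess pairs × P = +32090 cm⁻¹; total -14110 cm⁻¹.
The difference is -14110 − (-7700) = -6410 cm⁻¹, so low-spin lies lower.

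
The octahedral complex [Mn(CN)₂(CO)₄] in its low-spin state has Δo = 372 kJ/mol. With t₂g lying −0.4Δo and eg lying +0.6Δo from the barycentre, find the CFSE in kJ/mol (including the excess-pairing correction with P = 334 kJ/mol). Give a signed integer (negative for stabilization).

-76

Ligand charges: 2×(-1) from CN⁻ and 4×(+0) from CO sum to -2; with overall charge +0, Mn is +2.
Group 7 minus oxidation state +2 gives a d⁵ configuration for Mn²⁺.
The d⁵ electrons fill as t₂g⁵ eg⁰.
The orbital stabilization is -2.0Δo = -2.0 × 372 = -744 kJ/mol.
Relative to high-spin t₂g³ eg² (0 paired), the low-spin configuration has 2 additional pairs, contributing +2 × 334 = +668 kJ/mol.
Net CFSE = -744 + 668 = -76 kJ/mol.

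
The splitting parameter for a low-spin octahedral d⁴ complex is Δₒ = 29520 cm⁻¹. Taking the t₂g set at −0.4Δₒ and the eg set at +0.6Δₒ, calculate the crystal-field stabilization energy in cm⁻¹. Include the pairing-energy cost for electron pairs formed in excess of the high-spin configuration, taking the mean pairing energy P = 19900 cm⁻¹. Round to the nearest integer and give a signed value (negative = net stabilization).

-27332

Electron filling gives t₂g⁴ eg⁰.
Orbital CFSE = 4(-0.4) + 0(0.6) = -1.6Δₒ = -1.6 × 29520 = -47232 cm⁻¹.
High-spin d⁴ would be t₂g³ eg¹ with 0 pairs; low-spin has 1, so 1 excess pair costs +1P = +19900 cm⁻¹.
Combining: -47232 + 19900 = -27332 cm⁻¹.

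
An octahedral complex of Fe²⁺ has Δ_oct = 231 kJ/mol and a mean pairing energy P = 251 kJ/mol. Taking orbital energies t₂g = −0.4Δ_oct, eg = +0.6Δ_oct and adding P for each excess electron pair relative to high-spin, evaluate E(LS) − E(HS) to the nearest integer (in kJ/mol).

40

Fe is in group 8, so Fe²⁺ is d⁶ (8 − 2 = 6).
High-spin: t₂g⁴ eg², CFSE = -0.4Δ_oct = -92 kJ/mol.
Low-spin: t₂g⁶ eg⁰, orbital CFSE = -2.4Δ_oct = -554 kJ/mol; plus 2 excess pairs × P = +502 kJ/mol; total -52 kJ/mol.
The difference is -52 − (-92) = 40 kJ/mol, so high-spin lies lower.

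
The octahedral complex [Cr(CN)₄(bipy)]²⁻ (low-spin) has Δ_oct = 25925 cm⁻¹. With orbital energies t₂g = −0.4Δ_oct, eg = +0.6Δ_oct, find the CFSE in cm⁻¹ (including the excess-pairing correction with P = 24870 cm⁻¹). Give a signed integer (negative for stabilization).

-16610

Ligand charges: 4×(-1) from CN⁻ and 1×(+0) from bipy sum to -4; with overall charge -2, Cr is +2.
Group 6 minus oxidation state +2 gives a d⁴ configuration for Cr²⁺.
The d⁴ electrons fill as t₂g⁴ eg⁰.
Orbital CFSE = 4(-0.4) + 0(0.6) = -1.6Δ_oct = -1.6 × 25925 = -41480 cm⁻¹.
Relative to high-spin t₂g³ eg¹ (0 paired), the low-spin configuration has 1 additional pair, contributing +1 × 24870 = +24870 cm⁻¹.
Net CFSE = -41480 + 24870 = -16610 cm⁻¹.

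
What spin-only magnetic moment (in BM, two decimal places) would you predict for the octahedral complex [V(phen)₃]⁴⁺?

1.73 BM

phen is neutral, so the +4 overall charge sits on V: oxidation state +4.
V sits in group 5; removing 4 electrons leaves V⁴⁺ with 5 − 4 = 1 d electrons.
For octahedral d¹ the high- and low-spin configurations coincide.
Configuration: t₂g¹ eg⁰ → 1 unpaired electron.
μ(spin-only) = √[1(1+2)] = √3 ≈ 1.73 BM.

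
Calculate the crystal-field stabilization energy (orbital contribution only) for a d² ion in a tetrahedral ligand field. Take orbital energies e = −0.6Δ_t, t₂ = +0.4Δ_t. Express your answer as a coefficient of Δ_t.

Tetrahedral splitting is small, so the complex is high-spin.
Configuration: e² t₂⁰.
CFSE = 2(-0.6Δ_t) + 0(0.4Δ_t) = -1.2Δ_t + 0.0Δ_t = -1.2Δ_t.

-1.2 Δ_t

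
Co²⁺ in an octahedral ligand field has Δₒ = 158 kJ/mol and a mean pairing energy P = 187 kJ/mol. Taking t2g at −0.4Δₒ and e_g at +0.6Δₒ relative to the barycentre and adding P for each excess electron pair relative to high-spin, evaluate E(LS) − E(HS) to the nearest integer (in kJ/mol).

29

Group 9 minus oxidation state +2 gives a d⁷ configuration for Co²⁺.
High-spin d⁷ fills as t2g^5 e_g^2 with CFSE 5(−0.4) + 2(+0.6) = -0.8Δₒ = -126 kJ/mol.
Low-spin t2g^6 e_g^1 gives -1.8Δₒ = -284 kJ/mol, but forming 1 extra pair costs 1P = 187 kJ/mol, so E(LS) = -284 + 187 = -97 kJ/mol.
The difference is -97 − (-126) = 29 kJ/mol, so high-spin lies lower.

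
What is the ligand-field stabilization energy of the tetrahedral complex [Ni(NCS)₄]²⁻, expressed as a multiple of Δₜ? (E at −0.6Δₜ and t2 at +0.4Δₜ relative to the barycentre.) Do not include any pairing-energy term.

Each NCS⁻ contributes -1; 4 × (-1) = -4. With overall charge -2, Ni is in the +2 oxidation state.
Ni sits in group 10; removing 2 electrons leaves Ni²⁺ with 10 − 2 = 8 d electrons.
Tetrahedral fields are weak (Δₜ ≈ 4/9 Δₒ), so electrons fill high-spin.
Configuration: e^4 t2^4.
CFSE = 4(-0.6Δₜ) + 4(0.4Δₜ) = -2.4Δₜ + 1.6Δₜ = -0.8Δₜ.

-0.8 Δₜ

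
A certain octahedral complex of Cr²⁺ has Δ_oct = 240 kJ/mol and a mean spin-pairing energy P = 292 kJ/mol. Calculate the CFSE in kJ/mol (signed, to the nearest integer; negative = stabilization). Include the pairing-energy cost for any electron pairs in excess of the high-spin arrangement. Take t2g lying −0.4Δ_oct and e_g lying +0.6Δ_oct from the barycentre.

Cr is in group 6, so Cr²⁺ is d⁴ (6 − 2 = 4).
Δ_oct < P, so pairing is avoided: the ground state is high-spin.
Configuration: t2g^3 e_g^1.
Orbital CFSE = -0.6Δ_oct = -0.6 × 240 = -144 kJ/mol.
High-spin has no excess pairs, so no pairing correction applies.

-144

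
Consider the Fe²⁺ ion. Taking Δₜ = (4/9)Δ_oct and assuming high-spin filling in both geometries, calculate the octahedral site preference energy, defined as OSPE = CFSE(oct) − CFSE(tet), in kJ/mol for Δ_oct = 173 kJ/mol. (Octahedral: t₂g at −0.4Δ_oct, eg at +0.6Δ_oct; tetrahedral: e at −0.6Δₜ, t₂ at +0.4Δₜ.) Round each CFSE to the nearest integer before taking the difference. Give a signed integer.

Fe sits in group 8; removing 2 electrons leaves Fe²⁺ with 8 − 2 = 6 d electrons.
Octahedral (high-spin): t₂g⁴ eg², CFSE = 4(−0.4) + 2(+0.6) = -0.4Δ_oct = -0.4 × 173 = -69 kJ/mol.
Tetrahedral e³ t₂³ gives -0.6Δₜ = -0.6 × (4/9) × 173 = -46 kJ/mol.
OSPE = -69 − (-46) = -23 kJ/mol.

-23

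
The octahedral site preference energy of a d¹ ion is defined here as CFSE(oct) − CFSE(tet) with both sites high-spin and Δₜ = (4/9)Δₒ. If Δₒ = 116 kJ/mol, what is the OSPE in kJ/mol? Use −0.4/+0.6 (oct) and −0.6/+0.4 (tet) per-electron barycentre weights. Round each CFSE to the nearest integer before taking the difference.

-15

Octahedral (high-spin): t2g^1 e_g^0, CFSE = 1(−0.4) + 0(+0.6) = -0.4Δₒ = -0.4 × 116 = -46 kJ/mol.
Tetrahedral e^1 t2^0 gives -0.6Δₜ = -0.6 × (4/9) × 116 = -31 kJ/mol.
OSPE = CFSE(oct) − CFSE(tet) = -46 − (-31) = -15 kJ/mol.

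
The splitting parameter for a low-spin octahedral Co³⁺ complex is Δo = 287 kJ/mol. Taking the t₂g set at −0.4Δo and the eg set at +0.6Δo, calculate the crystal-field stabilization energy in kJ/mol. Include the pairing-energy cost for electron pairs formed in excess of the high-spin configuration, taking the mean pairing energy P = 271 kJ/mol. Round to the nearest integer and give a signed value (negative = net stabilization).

-147

Co sits in group 9; removing 3 electrons leaves Co³⁺ with 9 − 3 = 6 d electrons.
Electron filling gives t₂g⁶ eg⁰.
Orbital CFSE = 6(-0.4) + 0(0.6) = -2.4Δo = -2.4 × 287 = -689 kJ/mol.
Pairing penalty: 3 pairs vs 1 in the high-spin reference → 2 extra × P = 542 kJ/mol.
Combining: -689 + 542 = -147 kJ/mol.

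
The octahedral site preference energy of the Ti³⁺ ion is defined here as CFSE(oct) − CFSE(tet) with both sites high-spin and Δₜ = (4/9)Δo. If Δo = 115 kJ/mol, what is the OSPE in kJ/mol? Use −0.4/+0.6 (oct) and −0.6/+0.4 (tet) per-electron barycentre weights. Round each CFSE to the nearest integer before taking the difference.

-15

Ti sits in group 4; removing 3 electrons leaves Ti³⁺ with 4 − 3 = 1 d electrons.
In an octahedral site d¹ (HS) is t₂g¹ eg⁰, giving CFSE(oct) = -0.4Δo = -46 kJ/mol.
Tetrahedral: e¹ t₂⁰, CFSE = 1(−0.6) + 0(+0.4) = -0.6Δₜ = -0.6 × (4/9) × 115 = -31 kJ/mol.
OSPE = CFSE(oct) − CFSE(tet) = -46 − (-31) = -15 kJ/mol.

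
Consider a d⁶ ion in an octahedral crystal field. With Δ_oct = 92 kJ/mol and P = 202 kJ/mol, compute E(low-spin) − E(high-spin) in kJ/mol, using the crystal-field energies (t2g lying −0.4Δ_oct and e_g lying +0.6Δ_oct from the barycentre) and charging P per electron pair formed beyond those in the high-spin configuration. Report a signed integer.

220

High-spin: t2g^4 e_g^2, CFSE = -0.4Δ_oct = -37 kJ/mol.
Low-spin t2g^6 e_g^0 gives -2.4Δ_oct = -221 kJ/mol, but forming 2 extra pairs costs 2P = 404 kJ/mol, so E(LS) = -221 + 404 = 183 kJ/mol.
Thus E(LS) − E(HS) = 220 kJ/mol.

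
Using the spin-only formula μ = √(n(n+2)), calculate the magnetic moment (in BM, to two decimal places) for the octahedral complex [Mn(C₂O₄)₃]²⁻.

Each C₂O₄²⁻ contributes -2; 3 × (-2) = -6. With overall charge -2, Mn is in the +4 oxidation state.
Group 7 minus oxidation state +4 gives a d³ configuration for Mn⁴⁺.
For octahedral d³ the high- and low-spin configurations coincide.
Configuration: t₂g³ eg⁰ → 3 unpaired electrons.
μ(spin-only) = √[3(3+2)] = √15 ≈ 3.87 BM.

3.87 BM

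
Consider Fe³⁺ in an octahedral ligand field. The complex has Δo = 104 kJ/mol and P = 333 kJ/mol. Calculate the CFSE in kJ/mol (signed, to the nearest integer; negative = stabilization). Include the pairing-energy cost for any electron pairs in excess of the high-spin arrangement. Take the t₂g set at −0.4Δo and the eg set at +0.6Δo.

0

Group 8 minus oxidation state +3 gives a d⁵ configuration for Fe³⁺.
With Δo < P the complex is high-spin.
That gives t₂g³ eg².
Orbital CFSE = 0.0Δo = 0.0 × 104 = 0 kJ/mol.
High-spin has no excess pairs, so no pairing correction applies.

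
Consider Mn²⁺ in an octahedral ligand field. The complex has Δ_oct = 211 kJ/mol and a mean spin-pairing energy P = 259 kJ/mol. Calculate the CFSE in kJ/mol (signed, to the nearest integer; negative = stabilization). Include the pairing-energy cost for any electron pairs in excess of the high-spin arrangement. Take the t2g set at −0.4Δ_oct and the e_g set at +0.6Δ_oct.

0

Mn is in group 7, so Mn²⁺ is d⁵ (7 − 2 = 5).
Here Δ_oct < P (211 < 259), so the high-spin state is favoured.
Filling d⁵ accordingly: t2g^3 e_g^2.
Orbital CFSE = 0.0Δ_oct = 0.0 × 211 = 0 kJ/mol.
High-spin has no excess pairs, so no pairing correction applies.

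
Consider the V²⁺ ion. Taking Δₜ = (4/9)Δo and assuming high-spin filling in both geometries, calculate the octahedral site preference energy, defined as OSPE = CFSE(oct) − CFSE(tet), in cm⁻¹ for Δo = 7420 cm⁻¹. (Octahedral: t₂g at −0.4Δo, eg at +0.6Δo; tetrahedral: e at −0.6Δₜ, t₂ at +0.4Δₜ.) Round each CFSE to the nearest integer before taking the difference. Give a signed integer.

Group 5 minus oxidation state +2 gives a d³ configuration for V²⁺.
In an octahedral site d³ (HS) is t2g^3 e_g^0, giving CFSE(oct) = -1.2Δo = -8904 cm⁻¹.
Tetrahedral: e^2 t2^1, CFSE = 2(−0.6) + 1(+0.4) = -0.8Δₜ = -0.8 × (4/9) × 7420 = -2638 cm⁻¹.
OSPE = CFSE(oct) − CFSE(tet) = -8904 − (-2638) = -6266 cm⁻¹.

-6266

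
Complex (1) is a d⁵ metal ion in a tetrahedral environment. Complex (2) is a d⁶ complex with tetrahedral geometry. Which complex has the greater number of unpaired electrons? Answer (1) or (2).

(1)

(1): Tetrahedral splitting is small, so the complex is high-spin; e² t₂³ → 5 unpaired.
(2): With tetrahedral geometry the complex is necessarily high-spin; e^3 t2^3 → 4 unpaired.
So (1) has more unpaired electrons.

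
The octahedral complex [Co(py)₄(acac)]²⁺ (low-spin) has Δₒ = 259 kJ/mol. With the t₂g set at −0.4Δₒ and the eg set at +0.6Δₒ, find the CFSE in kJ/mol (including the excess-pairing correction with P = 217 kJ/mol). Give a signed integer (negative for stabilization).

-188

Ligand charges: 4×(+0) from py and 1×(-1) from acac⁻ sum to -1; with overall charge +2, Co is +3.
Co sits in group 9; removing 3 electrons leaves Co³⁺ with 9 − 3 = 6 d electrons.
Electron filling gives t₂g⁶ eg⁰.
The orbital stabilization is -2.4Δₒ = -2.4 × 259 = -622 kJ/mol.
Pairing penalty: 3 pairs vs 1 in the high-spin reference → 2 extra × P = 434 kJ/mol.
Combining: -622 + 434 = -188 kJ/mol.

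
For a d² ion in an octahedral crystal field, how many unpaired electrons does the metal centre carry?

For octahedral d² the high- and low-spin configurations coincide.
Configuration: t2g^2 e_g^0, giving 2 unpaired electrons.

2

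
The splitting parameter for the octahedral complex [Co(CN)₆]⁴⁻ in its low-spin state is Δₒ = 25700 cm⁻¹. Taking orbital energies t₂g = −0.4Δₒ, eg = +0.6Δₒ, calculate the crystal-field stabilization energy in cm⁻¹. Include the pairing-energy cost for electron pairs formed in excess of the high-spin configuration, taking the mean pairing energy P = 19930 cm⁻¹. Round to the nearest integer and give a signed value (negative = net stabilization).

-26330

Each CN⁻ contributes -1; 6 × (-1) = -6. With overall charge -4, Co is in the +2 oxidation state.
Group 9 minus oxidation state +2 gives a d⁷ configuration for Co²⁺.
The d⁷ electrons fill as t₂g⁶ eg¹.
The orbital stabilization is -1.8Δₒ = -1.8 × 25700 = -46260 cm⁻¹.
High-spin d⁷ would be t₂g⁵ eg² with 2 pairs; low-spin has 3, so 1 excess pair costs +1P = +19930 cm⁻¹.
Combining: -46260 + 19930 = -26330 cm⁻¹.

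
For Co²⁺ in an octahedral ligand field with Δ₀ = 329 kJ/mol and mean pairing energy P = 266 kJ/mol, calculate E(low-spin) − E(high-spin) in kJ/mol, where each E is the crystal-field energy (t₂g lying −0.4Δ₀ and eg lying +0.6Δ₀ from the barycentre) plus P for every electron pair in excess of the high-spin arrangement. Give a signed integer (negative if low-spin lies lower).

Group 9 minus oxidation state +2 gives a d⁷ configuration for Co²⁺.
High-spin: t₂g⁵ eg², CFSE = -0.8Δ₀ = -263 kJ/mol.
Low-spin t₂g⁶ eg¹ gives -1.8Δ₀ = -592 kJ/mol, but forming 1 extra pair costs 1P = 266 kJ/mol, so E(LS) = -592 + 266 = -326 kJ/mol.
E(LS) − E(HS) = -326 − (-263) = -63 kJ/mol.

-63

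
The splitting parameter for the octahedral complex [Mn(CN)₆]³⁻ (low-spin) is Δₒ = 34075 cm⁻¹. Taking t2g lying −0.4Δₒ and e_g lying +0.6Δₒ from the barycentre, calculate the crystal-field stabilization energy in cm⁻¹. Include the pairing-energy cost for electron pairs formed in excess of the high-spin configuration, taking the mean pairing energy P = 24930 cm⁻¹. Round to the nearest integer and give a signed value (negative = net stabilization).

Each CN⁻ contributes -1; 6 × (-1) = -6. With overall charge -3, Mn is in the +3 oxidation state.
Group 7 minus oxidation state +3 gives a d⁴ configuration for Mn³⁺.
Electron filling gives t2g^4 e_g^0.
Orbital CFSE = 4(-0.4) + 0(0.6) = -1.6Δₒ = -1.6 × 34075 = -54520 cm⁻¹.
Pairing penalty: 1 pair vs 0 in the high-spin reference → 1 extra × P = 24930 cm⁻¹.
Combining: -54520 + 24930 = -29590 cm⁻¹.

-29590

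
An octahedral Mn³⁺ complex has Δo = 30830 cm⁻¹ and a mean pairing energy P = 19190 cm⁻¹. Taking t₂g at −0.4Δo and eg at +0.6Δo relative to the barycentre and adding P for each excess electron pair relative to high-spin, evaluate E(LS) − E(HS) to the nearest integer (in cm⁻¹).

-11640

Mn³⁺: group 7, so d-count = 7 − 3 = 4.
In the high-spin limit (t₂g³ eg¹) the orbital term is -0.6Δo = -18498 cm⁻¹, with no excess pairing.
Low-spin: t₂g⁴ eg⁰, orbital CFSE = -1.6Δo = -49328 cm⁻¹; plus 1 excess pair × P = +19190 cm⁻¹; total -30138 cm⁻¹.
The difference is -30138 − (-18498) = -11640 cm⁻¹, so low-spin lies lower.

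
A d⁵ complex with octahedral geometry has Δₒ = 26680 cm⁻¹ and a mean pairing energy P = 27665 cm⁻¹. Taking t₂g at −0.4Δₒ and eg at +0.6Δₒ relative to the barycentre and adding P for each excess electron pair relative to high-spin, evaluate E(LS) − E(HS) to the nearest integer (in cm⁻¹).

1970

In the high-spin limit (t₂g³ eg²) the orbital term is 0.0Δₒ = 0 cm⁻¹, with no excess pairing.
Low-spin t₂g⁵ eg⁰ gives -2.0Δₒ = -53360 cm⁻¹, but forming 2 extra pairs costs 2P = 55330 cm⁻¹, so E(LS) = -53360 + 55330 = 1970 cm⁻¹.
Thus E(LS) − E(HS) = 1970 cm⁻¹.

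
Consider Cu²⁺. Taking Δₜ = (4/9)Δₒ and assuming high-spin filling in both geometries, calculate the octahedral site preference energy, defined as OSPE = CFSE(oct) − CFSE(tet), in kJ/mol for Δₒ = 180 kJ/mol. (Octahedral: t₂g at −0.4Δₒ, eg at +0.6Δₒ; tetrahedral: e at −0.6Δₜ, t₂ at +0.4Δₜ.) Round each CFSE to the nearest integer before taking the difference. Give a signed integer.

Cu sits in group 11; removing 2 electrons leaves Cu²⁺ with 11 − 2 = 9 d electrons.
Octahedral high-spin t₂g⁶ eg³: CFSE = -0.6 × 180 = -108 kJ/mol.
In a tetrahedral site the filling is e⁴ t₂⁵: CFSE(tet) = -0.4Δₜ = -0.4 × (4/9)(180) = -32 kJ/mol.
Subtracting, OSPE = -108 − (-32) = -76 kJ/mol.

-76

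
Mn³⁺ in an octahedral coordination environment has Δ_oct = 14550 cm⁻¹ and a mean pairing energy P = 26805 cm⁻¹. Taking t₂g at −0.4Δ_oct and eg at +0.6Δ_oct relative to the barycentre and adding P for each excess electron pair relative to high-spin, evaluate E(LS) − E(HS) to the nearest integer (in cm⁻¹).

Mn³⁺: group 7, so d-count = 7 − 3 = 4.
High-spin d⁴ fills as t₂g³ eg¹ with CFSE 3(−0.4) + 1(+0.6) = -0.6Δ_oct = -8730 cm⁻¹.
Low-spin: t₂g⁴ eg⁰, orbital CFSE = -1.6Δ_oct = -23280 cm⁻¹; plus 1 excess pair × P = +26805 cm⁻¹; total 3525 cm⁻¹.
The difference is 3525 − (-8730) = 12255 cm⁻¹, so high-spin lies lower.

12255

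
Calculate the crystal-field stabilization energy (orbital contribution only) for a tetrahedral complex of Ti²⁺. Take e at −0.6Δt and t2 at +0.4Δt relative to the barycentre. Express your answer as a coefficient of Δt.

-1.2 Δt

Ti is in group 4, so Ti²⁺ is d² (4 − 2 = 2).
With tetrahedral geometry the complex is necessarily high-spin.
Configuration: e^2 t2^0.
CFSE = 2(-0.6Δt) + 0(0.4Δt) = -1.2Δt + 0.0Δt = -1.2Δt.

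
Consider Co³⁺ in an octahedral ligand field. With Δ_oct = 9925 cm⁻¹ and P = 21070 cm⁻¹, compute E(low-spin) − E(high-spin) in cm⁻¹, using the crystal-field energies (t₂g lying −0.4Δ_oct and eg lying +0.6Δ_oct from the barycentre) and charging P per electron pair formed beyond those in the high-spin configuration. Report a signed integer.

22290

Group 9 minus oxidation state +3 gives a d⁶ configuration for Co³⁺.
High-spin: t₂g⁴ eg², CFSE = -0.4Δ_oct = -3970 cm⁻¹.
Low-spin: t₂g⁶ eg⁰, orbital CFSE = -2.4Δ_oct = -23820 cm⁻¹; plus 2 excess pairs × P = +42140 cm⁻¹; total 18320 cm⁻¹.
The difference is 18320 − (-3970) = 22290 cm⁻¹, so high-spin lies lower.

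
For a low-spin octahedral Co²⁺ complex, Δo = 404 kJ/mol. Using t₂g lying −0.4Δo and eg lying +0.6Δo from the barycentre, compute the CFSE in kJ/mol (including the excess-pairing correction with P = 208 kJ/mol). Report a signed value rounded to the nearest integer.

-519

Group 9 minus oxidation state +2 gives a d⁷ configuration for Co²⁺.
Configuration: t₂g⁶ eg¹.
Orbital CFSE = 6(-0.4) + 1(0.6) = -1.8Δo = -1.8 × 404 = -727 kJ/mol.
Pairing penalty: 3 pairs vs 2 in the high-spin reference → 1 extra × P = 208 kJ/mol.
Net CFSE = -727 + 208 = -519 kJ/mol.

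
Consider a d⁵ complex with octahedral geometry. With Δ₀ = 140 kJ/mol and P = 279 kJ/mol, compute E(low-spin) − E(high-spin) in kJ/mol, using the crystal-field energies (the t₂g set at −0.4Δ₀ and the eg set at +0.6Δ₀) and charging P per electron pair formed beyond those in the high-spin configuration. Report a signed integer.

High-spin: t₂g³ eg², CFSE = 0.0Δ₀ = 0 kJ/mol.
Low-spin t₂g⁵ eg⁰ gives -2.0Δ₀ = -280 kJ/mol, but forming 2 extra pairs costs 2P = 558 kJ/mol, so E(LS) = -280 + 558 = 278 kJ/mol.
The difference is 278 − (0) = 278 kJ/mol, so high-spin lies lower.

278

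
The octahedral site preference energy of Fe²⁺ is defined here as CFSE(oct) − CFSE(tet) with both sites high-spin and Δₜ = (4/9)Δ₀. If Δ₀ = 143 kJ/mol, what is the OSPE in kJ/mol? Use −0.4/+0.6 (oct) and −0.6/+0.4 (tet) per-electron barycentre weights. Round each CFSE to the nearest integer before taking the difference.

Fe²⁺: group 8, so d-count = 8 − 2 = 6.
Octahedral high-spin t₂g⁴ eg²: CFSE = -0.4 × 143 = -57 kJ/mol.
Tetrahedral e³ t₂³ gives -0.6Δₜ = -0.6 × (4/9) × 143 = -38 kJ/mol.
OSPE = CFSE(oct) − CFSE(tet) = -57 − (-38) = -19 kJ/mol.

-19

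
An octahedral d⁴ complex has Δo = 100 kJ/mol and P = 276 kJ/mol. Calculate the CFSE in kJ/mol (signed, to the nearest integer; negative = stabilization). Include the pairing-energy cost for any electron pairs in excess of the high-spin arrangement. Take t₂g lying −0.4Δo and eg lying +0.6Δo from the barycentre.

-60

Δo < P, so pairing is avoided: the ground state is high-spin.
Configuration: t₂g³ eg¹.
Orbital CFSE = -0.6Δo = -0.6 × 100 = -60 kJ/mol.
High-spin has no excess pairs, so no pairing correction applies.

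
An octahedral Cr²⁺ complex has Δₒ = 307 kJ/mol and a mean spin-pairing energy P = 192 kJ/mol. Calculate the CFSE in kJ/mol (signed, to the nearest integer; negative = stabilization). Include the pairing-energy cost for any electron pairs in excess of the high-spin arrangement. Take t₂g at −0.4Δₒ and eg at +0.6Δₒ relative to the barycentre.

-299

Cr²⁺: group 6, so d-count = 6 − 2 = 4.
Δₒ > P, so pairing is preferred: the ground state is low-spin.
Filling d⁴ accordingly: t₂g⁴ eg⁰.
Orbital CFSE = -1.6Δₒ = -1.6 × 307 = -491 kJ/mol.
Excess pairs vs high-spin: 1 − 0 = 1; pairing cost = +192 kJ/mol.
Net CFSE = -491 + 192 = -299 kJ/mol.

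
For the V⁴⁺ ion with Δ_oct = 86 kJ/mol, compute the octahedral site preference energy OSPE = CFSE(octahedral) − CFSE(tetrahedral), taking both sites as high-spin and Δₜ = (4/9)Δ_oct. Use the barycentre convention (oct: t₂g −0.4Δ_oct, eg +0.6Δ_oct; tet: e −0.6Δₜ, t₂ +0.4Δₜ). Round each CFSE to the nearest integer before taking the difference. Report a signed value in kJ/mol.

-11

V is in group 5, so V⁴⁺ is d¹ (5 − 4 = 1).
In an octahedral site d¹ (HS) is t₂g¹ eg⁰, giving CFSE(oct) = -0.4Δ_oct = -34 kJ/mol.
Tetrahedral e¹ t₂⁰ gives -0.6Δₜ = -0.6 × (4/9) × 86 = -23 kJ/mol.
Subtracting, OSPE = -34 − (-23) = -11 kJ/mol.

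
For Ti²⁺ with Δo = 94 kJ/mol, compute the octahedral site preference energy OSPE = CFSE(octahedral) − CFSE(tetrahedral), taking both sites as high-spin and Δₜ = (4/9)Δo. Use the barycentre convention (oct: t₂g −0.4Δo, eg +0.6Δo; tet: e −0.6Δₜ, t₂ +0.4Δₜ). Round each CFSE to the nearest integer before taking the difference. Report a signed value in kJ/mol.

Ti is in group 4, so Ti²⁺ is d² (4 − 2 = 2).
Octahedral (high-spin): t₂g² eg⁰, CFSE = 2(−0.4) + 0(+0.6) = -0.8Δo = -0.8 × 94 = -75 kJ/mol.
Tetrahedral e² t₂⁰ gives -1.2Δₜ = -1.2 × (4/9) × 94 = -50 kJ/mol.
OSPE = -75 − (-50) = -25 kJ/mol.

-25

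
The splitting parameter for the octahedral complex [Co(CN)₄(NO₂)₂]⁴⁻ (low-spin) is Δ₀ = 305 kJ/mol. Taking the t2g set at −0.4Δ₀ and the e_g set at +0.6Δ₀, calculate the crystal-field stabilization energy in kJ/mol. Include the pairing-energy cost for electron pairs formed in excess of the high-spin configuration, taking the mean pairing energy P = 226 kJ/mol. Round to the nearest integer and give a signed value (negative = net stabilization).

Ligand charges: 4×(-1) from CN⁻ and 2×(-1) from NO₂⁻ sum to -6; with overall charge -4, Co is +2.
Co is in group 9, so Co²⁺ is d⁷ (9 − 2 = 7).
Electron filling gives t2g^6 e_g^1.
The orbital stabilization is -1.8Δ₀ = -1.8 × 305 = -549 kJ/mol.
Relative to high-spin t2g^5 e_g^2 (2 paired), the low-spin configuration has 1 additional pair, contributing +1 × 226 = +226 kJ/mol.
Combining: -549 + 226 = -323 kJ/mol.

-323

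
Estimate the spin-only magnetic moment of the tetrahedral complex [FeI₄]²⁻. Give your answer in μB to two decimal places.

Each I⁻ contributes -1; 4 × (-1) = -4. With overall charge -2, Fe is in the +2 oxidation state.
Group 8 minus oxidation state +2 gives a d⁶ configuration for Fe²⁺.
With tetrahedral geometry the complex is necessarily high-spin.
Configuration: e^3 t2^3 → 4 unpaired electrons.
μ(spin-only) = √[4(4+2)] = √24 ≈ 4.90 μB.

4.90 μB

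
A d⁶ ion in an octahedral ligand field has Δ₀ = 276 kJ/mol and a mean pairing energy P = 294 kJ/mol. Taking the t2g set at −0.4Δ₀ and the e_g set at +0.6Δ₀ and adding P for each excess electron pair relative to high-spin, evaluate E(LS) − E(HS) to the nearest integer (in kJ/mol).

36

High-spin d⁶ fills as t2g^4 e_g^2 with CFSE 4(−0.4) + 2(+0.6) = -0.4Δ₀ = -110 kJ/mol.
For low-spin the configuration is t2g^6 e_g^0: orbital energy -2.4 × 276 = -662 kJ/mol, and 2 additional pairs relative to high-spin add 588 kJ/mol, giving -74 kJ/mol.
The difference is -74 − (-110) = 36 kJ/mol, so high-spin lies lower.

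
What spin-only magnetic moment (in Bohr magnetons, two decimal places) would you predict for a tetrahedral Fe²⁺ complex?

Fe is in group 8, so Fe²⁺ is d⁶ (8 − 2 = 6).
With tetrahedral geometry the complex is necessarily high-spin.
Configuration: e³ t₂³ → 4 unpaired electrons.
μ(spin-only) = √[4(4+2)] = √24 ≈ 4.90 Bohr magnetons.

4.90 Bohr magnetons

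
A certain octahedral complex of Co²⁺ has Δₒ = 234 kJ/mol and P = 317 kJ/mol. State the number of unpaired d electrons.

Co is in group 9, so Co²⁺ is d⁷ (9 − 2 = 7).
With Δₒ < P the complex is high-spin.
Configuration: t₂g⁵ eg².
Unpaired electrons: 3.

3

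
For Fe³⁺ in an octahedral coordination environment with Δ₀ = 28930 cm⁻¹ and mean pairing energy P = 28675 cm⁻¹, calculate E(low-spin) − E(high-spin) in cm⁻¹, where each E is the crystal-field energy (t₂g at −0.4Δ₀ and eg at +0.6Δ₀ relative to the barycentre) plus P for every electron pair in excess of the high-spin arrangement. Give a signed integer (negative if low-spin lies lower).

-510

Fe sits in group 8; removing 3 electrons leaves Fe³⁺ with 8 − 3 = 5 d electrons.
In the high-spin limit (t₂g³ eg²) the orbital term is 0.0Δ₀ = 0 cm⁻¹, with no excess pairing.
Low-spin t₂g⁵ eg⁰ gives -2.0Δ₀ = -57860 cm⁻¹, but forming 2 extra pairs costs 2P = 57350 cm⁻¹, so E(LS) = -57860 + 57350 = -510 cm⁻¹.
E(LS) − E(HS) = -510 − (0) = -510 cm⁻¹.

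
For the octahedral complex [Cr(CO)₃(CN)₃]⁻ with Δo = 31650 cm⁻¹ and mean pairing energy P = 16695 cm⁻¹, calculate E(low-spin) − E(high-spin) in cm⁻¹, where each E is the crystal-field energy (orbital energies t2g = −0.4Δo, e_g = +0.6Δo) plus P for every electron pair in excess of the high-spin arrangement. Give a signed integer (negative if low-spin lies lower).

Ligand charges: 3×(+0) from CO and 3×(-1) from CN⁻ sum to -3; with overall charge -1, Cr is +2.
Cr²⁺: group 6, so d-count = 6 − 2 = 4.
High-spin: t2g^3 e_g^1, CFSE = -0.6Δo = -18990 cm⁻¹.
For low-spin the configuration is t2g^4 e_g^0: orbital energy -1.6 × 31650 = -50640 cm⁻¹, and 1 additional pair relative to high-spin adds 16695 cm⁻¹, giving -33945 cm⁻¹.
The difference is -33945 − (-18990) = -14955 cm⁻¹, so low-spin lies lower.

-14955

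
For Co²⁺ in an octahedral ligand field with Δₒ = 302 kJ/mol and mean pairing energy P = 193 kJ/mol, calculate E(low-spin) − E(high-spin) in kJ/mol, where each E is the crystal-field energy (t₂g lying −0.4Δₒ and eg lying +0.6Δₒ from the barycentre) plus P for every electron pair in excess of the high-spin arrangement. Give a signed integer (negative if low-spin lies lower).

Co is in group 9, so Co²⁺ is d⁷ (9 − 2 = 7).
In the high-spin limit (t₂g⁵ eg²) the orbital term is -0.8Δₒ = -242 kJ/mol, with no excess pairing.
For low-spin the configuration is t₂g⁶ eg¹: orbital energy -1.8 × 302 = -544 kJ/mol, and 1 additional pair relative to high-spin adds 193 kJ/mol, giving -351 kJ/mol.
Thus E(LS) − E(HS) = -109 kJ/mol.

-109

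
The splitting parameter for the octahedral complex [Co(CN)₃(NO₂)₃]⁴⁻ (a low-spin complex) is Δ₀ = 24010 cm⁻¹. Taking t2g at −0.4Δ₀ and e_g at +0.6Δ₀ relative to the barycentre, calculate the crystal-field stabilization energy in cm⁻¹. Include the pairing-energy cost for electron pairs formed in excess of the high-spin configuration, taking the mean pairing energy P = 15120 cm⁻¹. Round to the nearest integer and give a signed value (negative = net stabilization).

-28098

Ligand charges: 3×(-1) from CN⁻ and 3×(-1) from NO₂⁻ sum to -6; with overall charge -4, Co is +2.
Co²⁺: group 9, so d-count = 9 − 2 = 7.
The d⁷ electrons fill as t2g^6 e_g^1.
Orbital CFSE = 6(-0.4) + 1(0.6) = -1.8Δ₀ = -1.8 × 24010 = -43218 cm⁻¹.
Pairing penalty: 3 pairs vs 2 in the high-spin reference → 1 extra × P = 15120 cm⁻¹.
Overall CFSE = -43218 + 15120 = -28098 cm⁻¹.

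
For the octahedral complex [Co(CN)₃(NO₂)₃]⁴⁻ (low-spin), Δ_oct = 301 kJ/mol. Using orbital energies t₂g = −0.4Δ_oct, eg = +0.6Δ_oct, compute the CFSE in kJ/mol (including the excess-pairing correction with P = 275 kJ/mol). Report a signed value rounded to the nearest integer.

-267

Ligand charges: 3×(-1) from CN⁻ and 3×(-1) from NO₂⁻ sum to -6; with overall charge -4, Co is +2.
Group 9 minus oxidation state +2 gives a d⁷ configuration for Co²⁺.
The d⁷ electrons fill as t₂g⁶ eg¹.
The orbital stabilization is -1.8Δ_oct = -1.8 × 301 = -542 kJ/mol.
Pairing penalty: 3 pairs vs 2 in the high-spin reference → 1 extra × P = 275 kJ/mol.
Combining: -542 + 275 = -267 kJ/mol.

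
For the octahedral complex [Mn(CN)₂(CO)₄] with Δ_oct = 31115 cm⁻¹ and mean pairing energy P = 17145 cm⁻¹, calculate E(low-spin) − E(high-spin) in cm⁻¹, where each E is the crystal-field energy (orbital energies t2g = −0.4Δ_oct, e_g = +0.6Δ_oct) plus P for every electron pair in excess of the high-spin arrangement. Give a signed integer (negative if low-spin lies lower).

-27940

Ligand charges: 2×(-1) from CN⁻ and 4×(+0) from CO sum to -2; with overall charge +0, Mn is +2.
Mn is in group 7, so Mn²⁺ is d⁵ (7 − 2 = 5).
High-spin: t2g^3 e_g^2, CFSE = 0.0Δ_oct = 0 cm⁻¹.
Low-spin t2g^5 e_g^0 gives -2.0Δ_oct = -62230 cm⁻¹, but forming 2 extra pairs costs 2P = 34290 cm⁻¹, so E(LS) = -62230 + 34290 = -27940 cm⁻¹.
E(LS) − E(HS) = -27940 − (0) = -27940 cm⁻¹.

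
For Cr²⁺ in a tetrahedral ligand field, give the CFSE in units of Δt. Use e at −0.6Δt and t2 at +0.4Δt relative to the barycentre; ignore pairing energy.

-0.4 Δt

Group 6 minus oxidation state +2 gives a d⁴ configuration for Cr²⁺.
With tetrahedral geometry the complex is necessarily high-spin.
Configuration: e^2 t2^2.
CFSE = 2(-0.6Δt) + 2(0.4Δt) = -1.2Δt + 0.8Δt = -0.4Δt.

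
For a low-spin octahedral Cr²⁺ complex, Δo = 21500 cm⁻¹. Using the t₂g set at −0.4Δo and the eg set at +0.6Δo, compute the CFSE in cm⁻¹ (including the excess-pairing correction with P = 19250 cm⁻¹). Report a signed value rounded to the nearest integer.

-15150

Cr sits in group 6; removing 2 electrons leaves Cr²⁺ with 6 − 2 = 4 d electrons.
The d⁴ electrons fill as t₂g⁴ eg⁰.
Orbital CFSE = 4(-0.4) + 0(0.6) = -1.6Δo = -1.6 × 21500 = -34400 cm⁻¹.
Pairing penalty: 1 pair vs 0 in the high-spin reference → 1 extra × P = 19250 cm⁻¹.
Net CFSE = -34400 + 19250 = -15150 cm⁻¹.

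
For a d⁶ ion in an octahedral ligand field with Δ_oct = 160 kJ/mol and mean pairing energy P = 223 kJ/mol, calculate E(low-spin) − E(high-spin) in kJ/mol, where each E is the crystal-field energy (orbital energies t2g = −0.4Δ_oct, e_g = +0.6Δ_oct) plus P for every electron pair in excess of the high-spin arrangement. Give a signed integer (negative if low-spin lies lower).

In the high-spin limit (t2g^4 e_g^2) the orbital term is -0.4Δ_oct = -64 kJ/mol, with no excess pairing.
For low-spin the configuration is t2g^6 e_g^0: orbital energy -2.4 × 160 = -384 kJ/mol, and 2 additional pairs relative to high-spin add 446 kJ/mol, giving 62 kJ/mol.
E(LS) − E(HS) = 62 − (-64) = 126 kJ/mol.

126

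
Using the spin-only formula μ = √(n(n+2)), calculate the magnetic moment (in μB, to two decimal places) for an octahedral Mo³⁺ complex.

Mo is in group 6, so Mo³⁺ is d³ (6 − 3 = 3).
For octahedral d³ the high- and low-spin configurations coincide.
Configuration: t₂g³ eg⁰ → 3 unpaired electrons.
μ(spin-only) = √[3(3+2)] = √15 ≈ 3.87 μB.

3.87 μB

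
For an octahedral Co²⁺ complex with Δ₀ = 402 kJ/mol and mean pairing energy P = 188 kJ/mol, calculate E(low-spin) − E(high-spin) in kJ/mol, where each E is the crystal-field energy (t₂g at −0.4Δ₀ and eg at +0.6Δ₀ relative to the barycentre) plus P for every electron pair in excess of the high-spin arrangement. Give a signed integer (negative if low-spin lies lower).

-214

Co sits in group 9; removing 2 electrons leaves Co²⁺ with 9 − 2 = 7 d electrons.
In the high-spin limit (t₂g⁵ eg²) the orbital term is -0.8Δ₀ = -322 kJ/mol, with no excess pairing.
Low-spin t₂g⁶ eg¹ gives -1.8Δ₀ = -724 kJ/mol, but forming 1 extra pair costs 1P = 188 kJ/mol, so E(LS) = -724 + 188 = -536 kJ/mol.
E(LS) − E(HS) = -536 − (-322) = -214 kJ/mol.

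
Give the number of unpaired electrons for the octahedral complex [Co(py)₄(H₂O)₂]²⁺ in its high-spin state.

Ligand charges: 4×(+0) from py and 2×(+0) from H₂O sum to +0; with overall charge +2, Co is +2.
Co is in group 9, so Co²⁺ is d⁷ (9 − 2 = 7).
Configuration: t₂g⁵ eg², giving 3 unpaired electrons.

3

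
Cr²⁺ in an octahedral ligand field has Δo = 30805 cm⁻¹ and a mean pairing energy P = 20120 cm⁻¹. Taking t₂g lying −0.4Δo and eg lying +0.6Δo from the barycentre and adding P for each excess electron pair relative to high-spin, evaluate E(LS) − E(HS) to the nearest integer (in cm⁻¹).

Cr is in group 6, so Cr²⁺ is d⁴ (6 − 2 = 4).
High-spin: t₂g³ eg¹, CFSE = -0.6Δo = -18483 cm⁻¹.
Low-spin t₂g⁴ eg⁰ gives -1.6Δo = -49288 cm⁻¹, but forming 1 extra pair costs 1P = 20120 cm⁻¹, so E(LS) = -49288 + 20120 = -29168 cm⁻¹.
The difference is -29168 − (-18483) = -10685 cm⁻¹, so low-spin lies lower.

-10685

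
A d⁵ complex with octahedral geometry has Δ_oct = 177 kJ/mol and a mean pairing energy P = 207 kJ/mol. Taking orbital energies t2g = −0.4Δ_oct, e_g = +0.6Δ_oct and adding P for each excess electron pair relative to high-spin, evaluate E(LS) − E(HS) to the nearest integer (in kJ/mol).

60

In the high-spin limit (t2g^3 e_g^2) the orbital term is 0.0Δ_oct = 0 kJ/mol, with no excess pairing.
Low-spin t2g^5 e_g^0 gives -2.0Δ_oct = -354 kJ/mol, but forming 2 extra pairs costs 2P = 414 kJ/mol, so E(LS) = -354 + 414 = 60 kJ/mol.
Thus E(LS) − E(HS) = 60 kJ/mol.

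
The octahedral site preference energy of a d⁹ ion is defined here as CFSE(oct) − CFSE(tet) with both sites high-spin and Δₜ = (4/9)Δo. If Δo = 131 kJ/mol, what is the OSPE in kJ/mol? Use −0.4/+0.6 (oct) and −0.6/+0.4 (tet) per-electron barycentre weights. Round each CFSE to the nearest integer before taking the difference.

Octahedral high-spin t2g^6 e_g^3: CFSE = -0.6 × 131 = -79 kJ/mol.
Tetrahedral: e^4 t2^5, CFSE = 4(−0.6) + 5(+0.4) = -0.4Δₜ = -0.4 × (4/9) × 131 = -23 kJ/mol.
OSPE = CFSE(oct) − CFSE(tet) = -79 − (-23) = -56 kJ/mol.

-56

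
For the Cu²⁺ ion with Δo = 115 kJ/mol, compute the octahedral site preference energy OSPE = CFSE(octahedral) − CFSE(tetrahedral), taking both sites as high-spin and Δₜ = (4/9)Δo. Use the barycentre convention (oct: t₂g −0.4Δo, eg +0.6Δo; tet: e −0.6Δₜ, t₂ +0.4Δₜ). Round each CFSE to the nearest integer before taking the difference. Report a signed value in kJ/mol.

Group 11 minus oxidation state +2 gives a d⁹ configuration for Cu²⁺.
Octahedral high-spin t₂g⁶ eg³: CFSE = -0.6 × 115 = -69 kJ/mol.
Tetrahedral e⁴ t₂⁵ gives -0.4Δₜ = -0.4 × (4/9) × 115 = -20 kJ/mol.
OSPE = -69 − (-20) = -49 kJ/mol.

-49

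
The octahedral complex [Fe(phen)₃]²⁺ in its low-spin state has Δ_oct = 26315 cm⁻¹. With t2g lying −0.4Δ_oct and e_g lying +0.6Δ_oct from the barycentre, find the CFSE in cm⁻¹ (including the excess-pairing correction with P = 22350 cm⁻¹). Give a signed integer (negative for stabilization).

phen is neutral, so the +2 overall charge sits on Fe: oxidation state +2.
Fe²⁺: group 8, so d-count = 8 − 2 = 6.
Configuration: t2g^6 e_g^0.
Orbital CFSE = 6(-0.4) + 0(0.6) = -2.4Δ_oct = -2.4 × 26315 = -63156 cm⁻¹.
Relative to high-spin t2g^4 e_g^2 (1 paired), the low-spin configuration has 2 additional pairs, contributing +2 × 22350 = +44700 cm⁻¹.
Overall CFSE = -63156 + 44700 = -18456 cm⁻¹.

-18456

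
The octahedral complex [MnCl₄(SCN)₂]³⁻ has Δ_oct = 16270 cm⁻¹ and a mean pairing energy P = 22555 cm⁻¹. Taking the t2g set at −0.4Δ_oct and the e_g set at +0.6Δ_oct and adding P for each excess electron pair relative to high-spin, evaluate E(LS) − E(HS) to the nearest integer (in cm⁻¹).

6285

Ligand charges: 4×(-1) from Cl⁻ and 2×(-1) from SCN⁻ sum to -6; with overall charge -3, Mn is +3.
Group 7 minus oxidation state +3 gives a d⁴ configuration for Mn³⁺.
High-spin: t2g^3 e_g^1, CFSE = -0.6Δ_oct = -9762 cm⁻¹.
For low-spin the configuration is t2g^4 e_g^0: orbital energy -1.6 × 16270 = -26032 cm⁻¹, and 1 additional pair relative to high-spin adds 22555 cm⁻¹, giving -3477 cm⁻¹.
The difference is -3477 − (-9762) = 6285 cm⁻¹, so high-spin lies lower.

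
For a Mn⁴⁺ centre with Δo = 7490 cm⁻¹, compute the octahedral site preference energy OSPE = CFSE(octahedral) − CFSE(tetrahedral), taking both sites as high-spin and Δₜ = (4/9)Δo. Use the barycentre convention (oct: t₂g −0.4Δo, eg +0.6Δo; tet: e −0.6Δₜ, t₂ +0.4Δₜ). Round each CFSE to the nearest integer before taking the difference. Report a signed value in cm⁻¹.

Mn sits in group 7; removing 4 electrons leaves Mn⁴⁺ with 7 − 4 = 3 d electrons.
Octahedral (high-spin): t₂g³ eg⁰, CFSE = 3(−0.4) + 0(+0.6) = -1.2Δo = -1.2 × 7490 = -8988 cm⁻¹.
Tetrahedral e² t₂¹ gives -0.8Δₜ = -0.8 × (4/9) × 7490 = -2663 cm⁻¹.
OSPE = -8988 − (-2663) = -6325 cm⁻¹.

-6325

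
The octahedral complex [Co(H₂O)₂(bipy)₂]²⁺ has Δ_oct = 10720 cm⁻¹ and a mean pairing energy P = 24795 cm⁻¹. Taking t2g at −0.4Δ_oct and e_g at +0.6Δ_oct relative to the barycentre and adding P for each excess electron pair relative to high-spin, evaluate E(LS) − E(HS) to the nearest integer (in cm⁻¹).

Ligand charges: 2×(+0) from H₂O and 2×(+0) from bipy sum to +0; with overall charge +2, Co is +2.
Group 9 minus oxidation state +2 gives a d⁷ configuration for Co²⁺.
High-spin d⁷ fills as t2g^5 e_g^2 with CFSE 5(−0.4) + 2(+0.6) = -0.8Δ_oct = -8576 cm⁻¹.
Low-spin t2g^6 e_g^1 gives -1.8Δ_oct = -19296 cm⁻¹, but forming 1 extra pair costs 1P = 24795 cm⁻¹, so E(LS) = -19296 + 24795 = 5499 cm⁻¹.
Thus E(LS) − E(HS) = 14075 cm⁻¹.

14075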